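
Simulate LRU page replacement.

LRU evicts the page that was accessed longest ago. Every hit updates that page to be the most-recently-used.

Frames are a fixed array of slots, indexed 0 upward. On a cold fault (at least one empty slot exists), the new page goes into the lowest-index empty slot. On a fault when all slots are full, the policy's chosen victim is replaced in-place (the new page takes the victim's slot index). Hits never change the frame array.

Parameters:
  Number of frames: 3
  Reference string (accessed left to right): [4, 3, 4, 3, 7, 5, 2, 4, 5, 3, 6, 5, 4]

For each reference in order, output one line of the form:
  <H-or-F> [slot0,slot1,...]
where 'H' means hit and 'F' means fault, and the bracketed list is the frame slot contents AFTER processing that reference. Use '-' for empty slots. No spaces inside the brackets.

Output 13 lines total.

F [4,-,-]
F [4,3,-]
H [4,3,-]
H [4,3,-]
F [4,3,7]
F [5,3,7]
F [5,2,7]
F [5,2,4]
H [5,2,4]
F [5,3,4]
F [5,3,6]
H [5,3,6]
F [5,4,6]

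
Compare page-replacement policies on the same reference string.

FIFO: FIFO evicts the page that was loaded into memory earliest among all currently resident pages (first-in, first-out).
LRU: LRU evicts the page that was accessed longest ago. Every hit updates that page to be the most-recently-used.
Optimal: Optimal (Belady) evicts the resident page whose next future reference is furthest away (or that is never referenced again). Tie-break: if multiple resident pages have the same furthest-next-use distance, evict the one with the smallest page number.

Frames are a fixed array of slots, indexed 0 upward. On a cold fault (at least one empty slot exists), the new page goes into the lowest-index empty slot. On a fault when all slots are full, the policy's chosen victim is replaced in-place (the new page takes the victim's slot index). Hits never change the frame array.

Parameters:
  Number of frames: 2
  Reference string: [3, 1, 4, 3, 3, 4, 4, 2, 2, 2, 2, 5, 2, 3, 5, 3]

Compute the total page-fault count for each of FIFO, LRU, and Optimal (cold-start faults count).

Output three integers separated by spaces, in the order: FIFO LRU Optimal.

Answer: 7 8 6

Derivation:
--- FIFO ---
  step 0: ref 3 -> FAULT, frames=[3,-] (faults so far: 1)
  step 1: ref 1 -> FAULT, frames=[3,1] (faults so far: 2)
  step 2: ref 4 -> FAULT, evict 3, frames=[4,1] (faults so far: 3)
  step 3: ref 3 -> FAULT, evict 1, frames=[4,3] (faults so far: 4)
  step 4: ref 3 -> HIT, frames=[4,3] (faults so far: 4)
  step 5: ref 4 -> HIT, frames=[4,3] (faults so far: 4)
  step 6: ref 4 -> HIT, frames=[4,3] (faults so far: 4)
  step 7: ref 2 -> FAULT, evict 4, frames=[2,3] (faults so far: 5)
  step 8: ref 2 -> HIT, frames=[2,3] (faults so far: 5)
  step 9: ref 2 -> HIT, frames=[2,3] (faults so far: 5)
  step 10: ref 2 -> HIT, frames=[2,3] (faults so far: 5)
  step 11: ref 5 -> FAULT, evict 3, frames=[2,5] (faults so far: 6)
  step 12: ref 2 -> HIT, frames=[2,5] (faults so far: 6)
  step 13: ref 3 -> FAULT, evict 2, frames=[3,5] (faults so far: 7)
  step 14: ref 5 -> HIT, frames=[3,5] (faults so far: 7)
  step 15: ref 3 -> HIT, frames=[3,5] (faults so far: 7)
  FIFO total faults: 7
--- LRU ---
  step 0: ref 3 -> FAULT, frames=[3,-] (faults so far: 1)
  step 1: ref 1 -> FAULT, frames=[3,1] (faults so far: 2)
  step 2: ref 4 -> FAULT, evict 3, frames=[4,1] (faults so far: 3)
  step 3: ref 3 -> FAULT, evict 1, frames=[4,3] (faults so far: 4)
  step 4: ref 3 -> HIT, frames=[4,3] (faults so far: 4)
  step 5: ref 4 -> HIT, frames=[4,3] (faults so far: 4)
  step 6: ref 4 -> HIT, frames=[4,3] (faults so far: 4)
  step 7: ref 2 -> FAULT, evict 3, frames=[4,2] (faults so far: 5)
  step 8: ref 2 -> HIT, frames=[4,2] (faults so far: 5)
  step 9: ref 2 -> HIT, frames=[4,2] (faults so far: 5)
  step 10: ref 2 -> HIT, frames=[4,2] (faults so far: 5)
  step 11: ref 5 -> FAULT, evict 4, frames=[5,2] (faults so far: 6)
  step 12: ref 2 -> HIT, frames=[5,2] (faults so far: 6)
  step 13: ref 3 -> FAULT, evict 5, frames=[3,2] (faults so far: 7)
  step 14: ref 5 -> FAULT, evict 2, frames=[3,5] (faults so far: 8)
  step 15: ref 3 -> HIT, frames=[3,5] (faults so far: 8)
  LRU total faults: 8
--- Optimal ---
  step 0: ref 3 -> FAULT, frames=[3,-] (faults so far: 1)
  step 1: ref 1 -> FAULT, frames=[3,1] (faults so far: 2)
  step 2: ref 4 -> FAULT, evict 1, frames=[3,4] (faults so far: 3)
  step 3: ref 3 -> HIT, frames=[3,4] (faults so far: 3)
  step 4: ref 3 -> HIT, frames=[3,4] (faults so far: 3)
  step 5: ref 4 -> HIT, frames=[3,4] (faults so far: 3)
  step 6: ref 4 -> HIT, frames=[3,4] (faults so far: 3)
  step 7: ref 2 -> FAULT, evict 4, frames=[3,2] (faults so far: 4)
  step 8: ref 2 -> HIT, frames=[3,2] (faults so far: 4)
  step 9: ref 2 -> HIT, frames=[3,2] (faults so far: 4)
  step 10: ref 2 -> HIT, frames=[3,2] (faults so far: 4)
  step 11: ref 5 -> FAULT, evict 3, frames=[5,2] (faults so far: 5)
  step 12: ref 2 -> HIT, frames=[5,2] (faults so far: 5)
  step 13: ref 3 -> FAULT, evict 2, frames=[5,3] (faults so far: 6)
  step 14: ref 5 -> HIT, frames=[5,3] (faults so far: 6)
  step 15: ref 3 -> HIT, frames=[5,3] (faults so far: 6)
  Optimal total faults: 6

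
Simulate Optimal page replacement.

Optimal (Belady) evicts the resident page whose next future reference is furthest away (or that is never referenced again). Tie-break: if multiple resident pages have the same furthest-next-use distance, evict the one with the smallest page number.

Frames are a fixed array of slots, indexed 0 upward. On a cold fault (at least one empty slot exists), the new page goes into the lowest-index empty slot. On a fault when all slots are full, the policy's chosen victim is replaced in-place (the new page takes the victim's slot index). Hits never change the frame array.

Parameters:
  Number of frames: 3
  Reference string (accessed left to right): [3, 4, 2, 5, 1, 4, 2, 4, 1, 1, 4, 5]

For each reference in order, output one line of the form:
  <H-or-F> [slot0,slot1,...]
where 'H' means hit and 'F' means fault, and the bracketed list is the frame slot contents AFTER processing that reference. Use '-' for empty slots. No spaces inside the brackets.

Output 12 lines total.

F [3,-,-]
F [3,4,-]
F [3,4,2]
F [5,4,2]
F [1,4,2]
H [1,4,2]
H [1,4,2]
H [1,4,2]
H [1,4,2]
H [1,4,2]
H [1,4,2]
F [5,4,2]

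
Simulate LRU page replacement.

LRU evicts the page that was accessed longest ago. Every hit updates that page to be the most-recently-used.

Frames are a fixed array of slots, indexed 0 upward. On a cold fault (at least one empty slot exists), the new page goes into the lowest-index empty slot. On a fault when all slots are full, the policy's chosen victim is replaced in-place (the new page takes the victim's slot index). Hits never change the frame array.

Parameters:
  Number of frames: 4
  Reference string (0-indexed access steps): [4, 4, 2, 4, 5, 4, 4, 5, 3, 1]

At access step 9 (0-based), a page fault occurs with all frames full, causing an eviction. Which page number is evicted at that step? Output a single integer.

Step 0: ref 4 -> FAULT, frames=[4,-,-,-]
Step 1: ref 4 -> HIT, frames=[4,-,-,-]
Step 2: ref 2 -> FAULT, frames=[4,2,-,-]
Step 3: ref 4 -> HIT, frames=[4,2,-,-]
Step 4: ref 5 -> FAULT, frames=[4,2,5,-]
Step 5: ref 4 -> HIT, frames=[4,2,5,-]
Step 6: ref 4 -> HIT, frames=[4,2,5,-]
Step 7: ref 5 -> HIT, frames=[4,2,5,-]
Step 8: ref 3 -> FAULT, frames=[4,2,5,3]
Step 9: ref 1 -> FAULT, evict 2, frames=[4,1,5,3]
At step 9: evicted page 2

Answer: 2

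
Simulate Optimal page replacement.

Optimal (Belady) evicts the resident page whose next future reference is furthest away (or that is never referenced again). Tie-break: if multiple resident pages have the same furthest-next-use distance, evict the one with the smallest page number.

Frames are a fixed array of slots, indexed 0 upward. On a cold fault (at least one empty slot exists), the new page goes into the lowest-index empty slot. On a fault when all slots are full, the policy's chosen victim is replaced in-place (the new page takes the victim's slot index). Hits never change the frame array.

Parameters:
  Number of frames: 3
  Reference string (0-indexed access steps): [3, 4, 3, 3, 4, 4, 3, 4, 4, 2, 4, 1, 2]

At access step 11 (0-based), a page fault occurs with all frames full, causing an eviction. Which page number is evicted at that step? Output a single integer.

Step 0: ref 3 -> FAULT, frames=[3,-,-]
Step 1: ref 4 -> FAULT, frames=[3,4,-]
Step 2: ref 3 -> HIT, frames=[3,4,-]
Step 3: ref 3 -> HIT, frames=[3,4,-]
Step 4: ref 4 -> HIT, frames=[3,4,-]
Step 5: ref 4 -> HIT, frames=[3,4,-]
Step 6: ref 3 -> HIT, frames=[3,4,-]
Step 7: ref 4 -> HIT, frames=[3,4,-]
Step 8: ref 4 -> HIT, frames=[3,4,-]
Step 9: ref 2 -> FAULT, frames=[3,4,2]
Step 10: ref 4 -> HIT, frames=[3,4,2]
Step 11: ref 1 -> FAULT, evict 3, frames=[1,4,2]
At step 11: evicted page 3

Answer: 3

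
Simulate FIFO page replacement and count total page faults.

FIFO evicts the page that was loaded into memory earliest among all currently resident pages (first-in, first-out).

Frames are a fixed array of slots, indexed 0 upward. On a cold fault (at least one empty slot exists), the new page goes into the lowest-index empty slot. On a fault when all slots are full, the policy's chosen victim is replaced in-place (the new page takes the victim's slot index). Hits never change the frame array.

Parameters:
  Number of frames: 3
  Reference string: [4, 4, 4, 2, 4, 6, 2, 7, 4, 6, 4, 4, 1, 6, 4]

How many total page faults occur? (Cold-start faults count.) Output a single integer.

Answer: 7

Derivation:
Step 0: ref 4 → FAULT, frames=[4,-,-]
Step 1: ref 4 → HIT, frames=[4,-,-]
Step 2: ref 4 → HIT, frames=[4,-,-]
Step 3: ref 2 → FAULT, frames=[4,2,-]
Step 4: ref 4 → HIT, frames=[4,2,-]
Step 5: ref 6 → FAULT, frames=[4,2,6]
Step 6: ref 2 → HIT, frames=[4,2,6]
Step 7: ref 7 → FAULT (evict 4), frames=[7,2,6]
Step 8: ref 4 → FAULT (evict 2), frames=[7,4,6]
Step 9: ref 6 → HIT, frames=[7,4,6]
Step 10: ref 4 → HIT, frames=[7,4,6]
Step 11: ref 4 → HIT, frames=[7,4,6]
Step 12: ref 1 → FAULT (evict 6), frames=[7,4,1]
Step 13: ref 6 → FAULT (evict 7), frames=[6,4,1]
Step 14: ref 4 → HIT, frames=[6,4,1]
Total faults: 7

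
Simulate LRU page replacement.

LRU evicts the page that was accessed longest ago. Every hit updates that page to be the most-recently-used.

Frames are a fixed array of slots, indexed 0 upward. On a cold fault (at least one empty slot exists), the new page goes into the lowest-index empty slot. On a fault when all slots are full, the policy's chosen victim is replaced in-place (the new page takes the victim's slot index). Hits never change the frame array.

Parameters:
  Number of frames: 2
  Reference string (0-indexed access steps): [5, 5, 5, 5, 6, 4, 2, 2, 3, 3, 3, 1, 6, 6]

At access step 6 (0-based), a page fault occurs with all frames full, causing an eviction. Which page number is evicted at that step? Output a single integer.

Step 0: ref 5 -> FAULT, frames=[5,-]
Step 1: ref 5 -> HIT, frames=[5,-]
Step 2: ref 5 -> HIT, frames=[5,-]
Step 3: ref 5 -> HIT, frames=[5,-]
Step 4: ref 6 -> FAULT, frames=[5,6]
Step 5: ref 4 -> FAULT, evict 5, frames=[4,6]
Step 6: ref 2 -> FAULT, evict 6, frames=[4,2]
At step 6: evicted page 6

Answer: 6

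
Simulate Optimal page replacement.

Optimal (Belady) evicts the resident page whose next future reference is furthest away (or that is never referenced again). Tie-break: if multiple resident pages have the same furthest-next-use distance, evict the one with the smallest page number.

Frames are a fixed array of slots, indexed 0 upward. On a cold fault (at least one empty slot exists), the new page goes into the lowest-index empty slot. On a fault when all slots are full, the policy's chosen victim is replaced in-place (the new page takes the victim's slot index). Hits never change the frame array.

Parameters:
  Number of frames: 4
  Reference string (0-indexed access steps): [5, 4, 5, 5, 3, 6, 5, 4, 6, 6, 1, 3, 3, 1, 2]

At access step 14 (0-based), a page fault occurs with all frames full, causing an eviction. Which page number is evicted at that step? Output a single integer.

Answer: 1

Derivation:
Step 0: ref 5 -> FAULT, frames=[5,-,-,-]
Step 1: ref 4 -> FAULT, frames=[5,4,-,-]
Step 2: ref 5 -> HIT, frames=[5,4,-,-]
Step 3: ref 5 -> HIT, frames=[5,4,-,-]
Step 4: ref 3 -> FAULT, frames=[5,4,3,-]
Step 5: ref 6 -> FAULT, frames=[5,4,3,6]
Step 6: ref 5 -> HIT, frames=[5,4,3,6]
Step 7: ref 4 -> HIT, frames=[5,4,3,6]
Step 8: ref 6 -> HIT, frames=[5,4,3,6]
Step 9: ref 6 -> HIT, frames=[5,4,3,6]
Step 10: ref 1 -> FAULT, evict 4, frames=[5,1,3,6]
Step 11: ref 3 -> HIT, frames=[5,1,3,6]
Step 12: ref 3 -> HIT, frames=[5,1,3,6]
Step 13: ref 1 -> HIT, frames=[5,1,3,6]
Step 14: ref 2 -> FAULT, evict 1, frames=[5,2,3,6]
At step 14: evicted page 1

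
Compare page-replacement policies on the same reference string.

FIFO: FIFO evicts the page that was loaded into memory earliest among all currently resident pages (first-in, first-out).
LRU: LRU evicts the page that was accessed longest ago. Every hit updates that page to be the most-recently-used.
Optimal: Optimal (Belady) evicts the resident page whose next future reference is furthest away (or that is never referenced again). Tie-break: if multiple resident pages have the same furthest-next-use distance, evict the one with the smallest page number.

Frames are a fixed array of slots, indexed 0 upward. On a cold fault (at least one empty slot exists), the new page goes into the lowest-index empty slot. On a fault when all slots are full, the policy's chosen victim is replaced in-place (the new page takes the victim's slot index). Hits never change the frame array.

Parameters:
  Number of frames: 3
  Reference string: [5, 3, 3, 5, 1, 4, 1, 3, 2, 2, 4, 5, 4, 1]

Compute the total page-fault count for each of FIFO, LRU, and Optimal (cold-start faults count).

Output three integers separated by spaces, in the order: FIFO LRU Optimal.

Answer: 7 9 6

Derivation:
--- FIFO ---
  step 0: ref 5 -> FAULT, frames=[5,-,-] (faults so far: 1)
  step 1: ref 3 -> FAULT, frames=[5,3,-] (faults so far: 2)
  step 2: ref 3 -> HIT, frames=[5,3,-] (faults so far: 2)
  step 3: ref 5 -> HIT, frames=[5,3,-] (faults so far: 2)
  step 4: ref 1 -> FAULT, frames=[5,3,1] (faults so far: 3)
  step 5: ref 4 -> FAULT, evict 5, frames=[4,3,1] (faults so far: 4)
  step 6: ref 1 -> HIT, frames=[4,3,1] (faults so far: 4)
  step 7: ref 3 -> HIT, frames=[4,3,1] (faults so far: 4)
  step 8: ref 2 -> FAULT, evict 3, frames=[4,2,1] (faults so far: 5)
  step 9: ref 2 -> HIT, frames=[4,2,1] (faults so far: 5)
  step 10: ref 4 -> HIT, frames=[4,2,1] (faults so far: 5)
  step 11: ref 5 -> FAULT, evict 1, frames=[4,2,5] (faults so far: 6)
  step 12: ref 4 -> HIT, frames=[4,2,5] (faults so far: 6)
  step 13: ref 1 -> FAULT, evict 4, frames=[1,2,5] (faults so far: 7)
  FIFO total faults: 7
--- LRU ---
  step 0: ref 5 -> FAULT, frames=[5,-,-] (faults so far: 1)
  step 1: ref 3 -> FAULT, frames=[5,3,-] (faults so far: 2)
  step 2: ref 3 -> HIT, frames=[5,3,-] (faults so far: 2)
  step 3: ref 5 -> HIT, frames=[5,3,-] (faults so far: 2)
  step 4: ref 1 -> FAULT, frames=[5,3,1] (faults so far: 3)
  step 5: ref 4 -> FAULT, evict 3, frames=[5,4,1] (faults so far: 4)
  step 6: ref 1 -> HIT, frames=[5,4,1] (faults so far: 4)
  step 7: ref 3 -> FAULT, evict 5, frames=[3,4,1] (faults so far: 5)
  step 8: ref 2 -> FAULT, evict 4, frames=[3,2,1] (faults so far: 6)
  step 9: ref 2 -> HIT, frames=[3,2,1] (faults so far: 6)
  step 10: ref 4 -> FAULT, evict 1, frames=[3,2,4] (faults so far: 7)
  step 11: ref 5 -> FAULT, evict 3, frames=[5,2,4] (faults so far: 8)
  step 12: ref 4 -> HIT, frames=[5,2,4] (faults so far: 8)
  step 13: ref 1 -> FAULT, evict 2, frames=[5,1,4] (faults so far: 9)
  LRU total faults: 9
--- Optimal ---
  step 0: ref 5 -> FAULT, frames=[5,-,-] (faults so far: 1)
  step 1: ref 3 -> FAULT, frames=[5,3,-] (faults so far: 2)
  step 2: ref 3 -> HIT, frames=[5,3,-] (faults so far: 2)
  step 3: ref 5 -> HIT, frames=[5,3,-] (faults so far: 2)
  step 4: ref 1 -> FAULT, frames=[5,3,1] (faults so far: 3)
  step 5: ref 4 -> FAULT, evict 5, frames=[4,3,1] (faults so far: 4)
  step 6: ref 1 -> HIT, frames=[4,3,1] (faults so far: 4)
  step 7: ref 3 -> HIT, frames=[4,3,1] (faults so far: 4)
  step 8: ref 2 -> FAULT, evict 3, frames=[4,2,1] (faults so far: 5)
  step 9: ref 2 -> HIT, frames=[4,2,1] (faults so far: 5)
  step 10: ref 4 -> HIT, frames=[4,2,1] (faults so far: 5)
  step 11: ref 5 -> FAULT, evict 2, frames=[4,5,1] (faults so far: 6)
  step 12: ref 4 -> HIT, frames=[4,5,1] (faults so far: 6)
  step 13: ref 1 -> HIT, frames=[4,5,1] (faults so far: 6)
  Optimal total faults: 6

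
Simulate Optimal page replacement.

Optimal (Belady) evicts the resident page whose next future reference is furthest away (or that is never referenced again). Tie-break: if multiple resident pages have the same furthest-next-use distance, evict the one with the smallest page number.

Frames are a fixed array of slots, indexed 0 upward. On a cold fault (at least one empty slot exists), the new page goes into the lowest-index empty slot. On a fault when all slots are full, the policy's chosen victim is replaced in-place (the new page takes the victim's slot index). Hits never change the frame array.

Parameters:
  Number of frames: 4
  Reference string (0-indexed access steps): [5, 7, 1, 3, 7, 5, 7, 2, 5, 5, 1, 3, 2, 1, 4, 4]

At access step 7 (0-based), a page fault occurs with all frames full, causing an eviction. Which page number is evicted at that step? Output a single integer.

Answer: 7

Derivation:
Step 0: ref 5 -> FAULT, frames=[5,-,-,-]
Step 1: ref 7 -> FAULT, frames=[5,7,-,-]
Step 2: ref 1 -> FAULT, frames=[5,7,1,-]
Step 3: ref 3 -> FAULT, frames=[5,7,1,3]
Step 4: ref 7 -> HIT, frames=[5,7,1,3]
Step 5: ref 5 -> HIT, frames=[5,7,1,3]
Step 6: ref 7 -> HIT, frames=[5,7,1,3]
Step 7: ref 2 -> FAULT, evict 7, frames=[5,2,1,3]
At step 7: evicted page 7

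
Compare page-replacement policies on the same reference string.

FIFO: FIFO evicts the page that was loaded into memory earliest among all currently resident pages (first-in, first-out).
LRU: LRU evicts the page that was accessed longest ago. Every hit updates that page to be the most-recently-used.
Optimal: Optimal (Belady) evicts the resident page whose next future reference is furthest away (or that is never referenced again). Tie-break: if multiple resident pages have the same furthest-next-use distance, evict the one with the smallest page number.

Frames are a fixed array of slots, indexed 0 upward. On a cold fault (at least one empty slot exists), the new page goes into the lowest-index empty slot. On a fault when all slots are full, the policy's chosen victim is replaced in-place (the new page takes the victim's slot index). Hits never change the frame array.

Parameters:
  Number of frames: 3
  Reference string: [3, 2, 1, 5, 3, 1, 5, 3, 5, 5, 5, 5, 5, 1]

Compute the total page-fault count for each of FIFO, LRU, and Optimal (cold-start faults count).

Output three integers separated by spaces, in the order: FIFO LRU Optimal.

Answer: 5 5 4

Derivation:
--- FIFO ---
  step 0: ref 3 -> FAULT, frames=[3,-,-] (faults so far: 1)
  step 1: ref 2 -> FAULT, frames=[3,2,-] (faults so far: 2)
  step 2: ref 1 -> FAULT, frames=[3,2,1] (faults so far: 3)
  step 3: ref 5 -> FAULT, evict 3, frames=[5,2,1] (faults so far: 4)
  step 4: ref 3 -> FAULT, evict 2, frames=[5,3,1] (faults so far: 5)
  step 5: ref 1 -> HIT, frames=[5,3,1] (faults so far: 5)
  step 6: ref 5 -> HIT, frames=[5,3,1] (faults so far: 5)
  step 7: ref 3 -> HIT, frames=[5,3,1] (faults so far: 5)
  step 8: ref 5 -> HIT, frames=[5,3,1] (faults so far: 5)
  step 9: ref 5 -> HIT, frames=[5,3,1] (faults so far: 5)
  step 10: ref 5 -> HIT, frames=[5,3,1] (faults so far: 5)
  step 11: ref 5 -> HIT, frames=[5,3,1] (faults so far: 5)
  step 12: ref 5 -> HIT, frames=[5,3,1] (faults so far: 5)
  step 13: ref 1 -> HIT, frames=[5,3,1] (faults so far: 5)
  FIFO total faults: 5
--- LRU ---
  step 0: ref 3 -> FAULT, frames=[3,-,-] (faults so far: 1)
  step 1: ref 2 -> FAULT, frames=[3,2,-] (faults so far: 2)
  step 2: ref 1 -> FAULT, frames=[3,2,1] (faults so far: 3)
  step 3: ref 5 -> FAULT, evict 3, frames=[5,2,1] (faults so far: 4)
  step 4: ref 3 -> FAULT, evict 2, frames=[5,3,1] (faults so far: 5)
  step 5: ref 1 -> HIT, frames=[5,3,1] (faults so far: 5)
  step 6: ref 5 -> HIT, frames=[5,3,1] (faults so far: 5)
  step 7: ref 3 -> HIT, frames=[5,3,1] (faults so far: 5)
  step 8: ref 5 -> HIT, frames=[5,3,1] (faults so far: 5)
  step 9: ref 5 -> HIT, frames=[5,3,1] (faults so far: 5)
  step 10: ref 5 -> HIT, frames=[5,3,1] (faults so far: 5)
  step 11: ref 5 -> HIT, frames=[5,3,1] (faults so far: 5)
  step 12: ref 5 -> HIT, frames=[5,3,1] (faults so far: 5)
  step 13: ref 1 -> HIT, frames=[5,3,1] (faults so far: 5)
  LRU total faults: 5
--- Optimal ---
  step 0: ref 3 -> FAULT, frames=[3,-,-] (faults so far: 1)
  step 1: ref 2 -> FAULT, frames=[3,2,-] (faults so far: 2)
  step 2: ref 1 -> FAULT, frames=[3,2,1] (faults so far: 3)
  step 3: ref 5 -> FAULT, evict 2, frames=[3,5,1] (faults so far: 4)
  step 4: ref 3 -> HIT, frames=[3,5,1] (faults so far: 4)
  step 5: ref 1 -> HIT, frames=[3,5,1] (faults so far: 4)
  step 6: ref 5 -> HIT, frames=[3,5,1] (faults so far: 4)
  step 7: ref 3 -> HIT, frames=[3,5,1] (faults so far: 4)
  step 8: ref 5 -> HIT, frames=[3,5,1] (faults so far: 4)
  step 9: ref 5 -> HIT, frames=[3,5,1] (faults so far: 4)
  step 10: ref 5 -> HIT, frames=[3,5,1] (faults so far: 4)
  step 11: ref 5 -> HIT, frames=[3,5,1] (faults so far: 4)
  step 12: ref 5 -> HIT, frames=[3,5,1] (faults so far: 4)
  step 13: ref 1 -> HIT, frames=[3,5,1] (faults so far: 4)
  Optimal total faults: 4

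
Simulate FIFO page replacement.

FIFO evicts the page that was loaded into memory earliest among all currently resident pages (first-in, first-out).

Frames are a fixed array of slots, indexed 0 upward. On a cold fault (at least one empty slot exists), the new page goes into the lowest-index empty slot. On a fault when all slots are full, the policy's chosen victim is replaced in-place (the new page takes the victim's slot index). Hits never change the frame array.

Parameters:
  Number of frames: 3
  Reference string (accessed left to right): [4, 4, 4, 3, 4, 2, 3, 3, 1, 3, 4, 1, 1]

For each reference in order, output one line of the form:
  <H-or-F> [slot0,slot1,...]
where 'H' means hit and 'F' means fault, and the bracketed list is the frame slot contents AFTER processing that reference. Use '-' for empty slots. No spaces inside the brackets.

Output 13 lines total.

F [4,-,-]
H [4,-,-]
H [4,-,-]
F [4,3,-]
H [4,3,-]
F [4,3,2]
H [4,3,2]
H [4,3,2]
F [1,3,2]
H [1,3,2]
F [1,4,2]
H [1,4,2]
H [1,4,2]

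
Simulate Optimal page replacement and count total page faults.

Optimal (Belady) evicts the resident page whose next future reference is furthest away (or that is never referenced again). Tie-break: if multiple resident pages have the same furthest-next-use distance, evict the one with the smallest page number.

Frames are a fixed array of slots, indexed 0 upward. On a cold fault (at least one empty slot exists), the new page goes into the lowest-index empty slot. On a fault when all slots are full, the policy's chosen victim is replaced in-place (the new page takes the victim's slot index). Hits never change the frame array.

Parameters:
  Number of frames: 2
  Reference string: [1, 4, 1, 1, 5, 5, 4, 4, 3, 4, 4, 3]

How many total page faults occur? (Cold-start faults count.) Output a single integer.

Answer: 4

Derivation:
Step 0: ref 1 → FAULT, frames=[1,-]
Step 1: ref 4 → FAULT, frames=[1,4]
Step 2: ref 1 → HIT, frames=[1,4]
Step 3: ref 1 → HIT, frames=[1,4]
Step 4: ref 5 → FAULT (evict 1), frames=[5,4]
Step 5: ref 5 → HIT, frames=[5,4]
Step 6: ref 4 → HIT, frames=[5,4]
Step 7: ref 4 → HIT, frames=[5,4]
Step 8: ref 3 → FAULT (evict 5), frames=[3,4]
Step 9: ref 4 → HIT, frames=[3,4]
Step 10: ref 4 → HIT, frames=[3,4]
Step 11: ref 3 → HIT, frames=[3,4]
Total faults: 4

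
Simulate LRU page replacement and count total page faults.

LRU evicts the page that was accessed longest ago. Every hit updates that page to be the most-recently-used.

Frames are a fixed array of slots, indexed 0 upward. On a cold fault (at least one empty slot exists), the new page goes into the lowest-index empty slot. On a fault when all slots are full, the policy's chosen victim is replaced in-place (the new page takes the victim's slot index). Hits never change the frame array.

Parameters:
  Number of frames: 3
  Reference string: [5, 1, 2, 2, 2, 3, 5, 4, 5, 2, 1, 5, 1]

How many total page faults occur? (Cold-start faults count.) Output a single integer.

Step 0: ref 5 → FAULT, frames=[5,-,-]
Step 1: ref 1 → FAULT, frames=[5,1,-]
Step 2: ref 2 → FAULT, frames=[5,1,2]
Step 3: ref 2 → HIT, frames=[5,1,2]
Step 4: ref 2 → HIT, frames=[5,1,2]
Step 5: ref 3 → FAULT (evict 5), frames=[3,1,2]
Step 6: ref 5 → FAULT (evict 1), frames=[3,5,2]
Step 7: ref 4 → FAULT (evict 2), frames=[3,5,4]
Step 8: ref 5 → HIT, frames=[3,5,4]
Step 9: ref 2 → FAULT (evict 3), frames=[2,5,4]
Step 10: ref 1 → FAULT (evict 4), frames=[2,5,1]
Step 11: ref 5 → HIT, frames=[2,5,1]
Step 12: ref 1 → HIT, frames=[2,5,1]
Total faults: 8

Answer: 8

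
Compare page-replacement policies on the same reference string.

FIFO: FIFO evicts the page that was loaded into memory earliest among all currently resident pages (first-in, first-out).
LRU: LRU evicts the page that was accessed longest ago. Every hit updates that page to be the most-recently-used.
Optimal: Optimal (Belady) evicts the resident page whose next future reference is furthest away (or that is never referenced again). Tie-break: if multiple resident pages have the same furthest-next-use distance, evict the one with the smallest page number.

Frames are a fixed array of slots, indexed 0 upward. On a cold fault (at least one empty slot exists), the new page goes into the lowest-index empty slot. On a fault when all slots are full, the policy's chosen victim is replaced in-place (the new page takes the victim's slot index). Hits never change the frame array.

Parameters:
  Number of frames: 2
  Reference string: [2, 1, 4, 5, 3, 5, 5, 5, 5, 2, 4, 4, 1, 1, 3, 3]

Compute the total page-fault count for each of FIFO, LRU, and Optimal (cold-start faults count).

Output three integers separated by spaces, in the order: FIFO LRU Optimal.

Answer: 9 9 8

Derivation:
--- FIFO ---
  step 0: ref 2 -> FAULT, frames=[2,-] (faults so far: 1)
  step 1: ref 1 -> FAULT, frames=[2,1] (faults so far: 2)
  step 2: ref 4 -> FAULT, evict 2, frames=[4,1] (faults so far: 3)
  step 3: ref 5 -> FAULT, evict 1, frames=[4,5] (faults so far: 4)
  step 4: ref 3 -> FAULT, evict 4, frames=[3,5] (faults so far: 5)
  step 5: ref 5 -> HIT, frames=[3,5] (faults so far: 5)
  step 6: ref 5 -> HIT, frames=[3,5] (faults so far: 5)
  step 7: ref 5 -> HIT, frames=[3,5] (faults so far: 5)
  step 8: ref 5 -> HIT, frames=[3,5] (faults so far: 5)
  step 9: ref 2 -> FAULT, evict 5, frames=[3,2] (faults so far: 6)
  step 10: ref 4 -> FAULT, evict 3, frames=[4,2] (faults so far: 7)
  step 11: ref 4 -> HIT, frames=[4,2] (faults so far: 7)
  step 12: ref 1 -> FAULT, evict 2, frames=[4,1] (faults so far: 8)
  step 13: ref 1 -> HIT, frames=[4,1] (faults so far: 8)
  step 14: ref 3 -> FAULT, evict 4, frames=[3,1] (faults so far: 9)
  step 15: ref 3 -> HIT, frames=[3,1] (faults so far: 9)
  FIFO total faults: 9
--- LRU ---
  step 0: ref 2 -> FAULT, frames=[2,-] (faults so far: 1)
  step 1: ref 1 -> FAULT, frames=[2,1] (faults so far: 2)
  step 2: ref 4 -> FAULT, evict 2, frames=[4,1] (faults so far: 3)
  step 3: ref 5 -> FAULT, evict 1, frames=[4,5] (faults so far: 4)
  step 4: ref 3 -> FAULT, evict 4, frames=[3,5] (faults so far: 5)
  step 5: ref 5 -> HIT, frames=[3,5] (faults so far: 5)
  step 6: ref 5 -> HIT, frames=[3,5] (faults so far: 5)
  step 7: ref 5 -> HIT, frames=[3,5] (faults so far: 5)
  step 8: ref 5 -> HIT, frames=[3,5] (faults so far: 5)
  step 9: ref 2 -> FAULT, evict 3, frames=[2,5] (faults so far: 6)
  step 10: ref 4 -> FAULT, evict 5, frames=[2,4] (faults so far: 7)
  step 11: ref 4 -> HIT, frames=[2,4] (faults so far: 7)
  step 12: ref 1 -> FAULT, evict 2, frames=[1,4] (faults so far: 8)
  step 13: ref 1 -> HIT, frames=[1,4] (faults so far: 8)
  step 14: ref 3 -> FAULT, evict 4, frames=[1,3] (faults so far: 9)
  step 15: ref 3 -> HIT, frames=[1,3] (faults so far: 9)
  LRU total faults: 9
--- Optimal ---
  step 0: ref 2 -> FAULT, frames=[2,-] (faults so far: 1)
  step 1: ref 1 -> FAULT, frames=[2,1] (faults so far: 2)
  step 2: ref 4 -> FAULT, evict 1, frames=[2,4] (faults so far: 3)
  step 3: ref 5 -> FAULT, evict 4, frames=[2,5] (faults so far: 4)
  step 4: ref 3 -> FAULT, evict 2, frames=[3,5] (faults so far: 5)
  step 5: ref 5 -> HIT, frames=[3,5] (faults so far: 5)
  step 6: ref 5 -> HIT, frames=[3,5] (faults so far: 5)
  step 7: ref 5 -> HIT, frames=[3,5] (faults so far: 5)
  step 8: ref 5 -> HIT, frames=[3,5] (faults so far: 5)
  step 9: ref 2 -> FAULT, evict 5, frames=[3,2] (faults so far: 6)
  step 10: ref 4 -> FAULT, evict 2, frames=[3,4] (faults so far: 7)
  step 11: ref 4 -> HIT, frames=[3,4] (faults so far: 7)
  step 12: ref 1 -> FAULT, evict 4, frames=[3,1] (faults so far: 8)
  step 13: ref 1 -> HIT, frames=[3,1] (faults so far: 8)
  step 14: ref 3 -> HIT, frames=[3,1] (faults so far: 8)
  step 15: ref 3 -> HIT, frames=[3,1] (faults so far: 8)
  Optimal total faults: 8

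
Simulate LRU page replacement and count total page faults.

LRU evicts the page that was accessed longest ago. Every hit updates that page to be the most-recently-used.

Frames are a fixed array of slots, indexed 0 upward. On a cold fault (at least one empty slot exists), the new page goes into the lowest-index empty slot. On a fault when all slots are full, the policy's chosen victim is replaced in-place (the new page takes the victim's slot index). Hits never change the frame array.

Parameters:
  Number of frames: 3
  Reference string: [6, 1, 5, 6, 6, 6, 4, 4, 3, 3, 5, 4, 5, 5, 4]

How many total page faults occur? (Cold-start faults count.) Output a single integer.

Step 0: ref 6 → FAULT, frames=[6,-,-]
Step 1: ref 1 → FAULT, frames=[6,1,-]
Step 2: ref 5 → FAULT, frames=[6,1,5]
Step 3: ref 6 → HIT, frames=[6,1,5]
Step 4: ref 6 → HIT, frames=[6,1,5]
Step 5: ref 6 → HIT, frames=[6,1,5]
Step 6: ref 4 → FAULT (evict 1), frames=[6,4,5]
Step 7: ref 4 → HIT, frames=[6,4,5]
Step 8: ref 3 → FAULT (evict 5), frames=[6,4,3]
Step 9: ref 3 → HIT, frames=[6,4,3]
Step 10: ref 5 → FAULT (evict 6), frames=[5,4,3]
Step 11: ref 4 → HIT, frames=[5,4,3]
Step 12: ref 5 → HIT, frames=[5,4,3]
Step 13: ref 5 → HIT, frames=[5,4,3]
Step 14: ref 4 → HIT, frames=[5,4,3]
Total faults: 6

Answer: 6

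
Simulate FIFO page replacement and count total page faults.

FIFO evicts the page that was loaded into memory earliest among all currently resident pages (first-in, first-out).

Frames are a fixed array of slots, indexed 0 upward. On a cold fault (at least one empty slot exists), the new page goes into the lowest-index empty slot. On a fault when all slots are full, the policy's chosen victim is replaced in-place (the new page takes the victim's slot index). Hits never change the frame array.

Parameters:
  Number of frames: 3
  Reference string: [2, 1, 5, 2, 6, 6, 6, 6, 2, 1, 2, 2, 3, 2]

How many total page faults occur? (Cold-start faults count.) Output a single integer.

Answer: 7

Derivation:
Step 0: ref 2 → FAULT, frames=[2,-,-]
Step 1: ref 1 → FAULT, frames=[2,1,-]
Step 2: ref 5 → FAULT, frames=[2,1,5]
Step 3: ref 2 → HIT, frames=[2,1,5]
Step 4: ref 6 → FAULT (evict 2), frames=[6,1,5]
Step 5: ref 6 → HIT, frames=[6,1,5]
Step 6: ref 6 → HIT, frames=[6,1,5]
Step 7: ref 6 → HIT, frames=[6,1,5]
Step 8: ref 2 → FAULT (evict 1), frames=[6,2,5]
Step 9: ref 1 → FAULT (evict 5), frames=[6,2,1]
Step 10: ref 2 → HIT, frames=[6,2,1]
Step 11: ref 2 → HIT, frames=[6,2,1]
Step 12: ref 3 → FAULT (evict 6), frames=[3,2,1]
Step 13: ref 2 → HIT, frames=[3,2,1]
Total faults: 7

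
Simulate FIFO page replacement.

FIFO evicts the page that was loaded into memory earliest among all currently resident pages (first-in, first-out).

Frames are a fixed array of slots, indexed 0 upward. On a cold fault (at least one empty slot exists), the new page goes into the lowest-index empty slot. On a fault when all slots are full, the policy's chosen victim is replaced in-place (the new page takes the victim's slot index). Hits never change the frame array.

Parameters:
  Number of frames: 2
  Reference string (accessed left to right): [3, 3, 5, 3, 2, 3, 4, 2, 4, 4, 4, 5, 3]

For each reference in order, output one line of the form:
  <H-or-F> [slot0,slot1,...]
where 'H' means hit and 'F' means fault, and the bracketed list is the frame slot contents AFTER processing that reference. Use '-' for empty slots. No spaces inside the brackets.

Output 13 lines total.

F [3,-]
H [3,-]
F [3,5]
H [3,5]
F [2,5]
F [2,3]
F [4,3]
F [4,2]
H [4,2]
H [4,2]
H [4,2]
F [5,2]
F [5,3]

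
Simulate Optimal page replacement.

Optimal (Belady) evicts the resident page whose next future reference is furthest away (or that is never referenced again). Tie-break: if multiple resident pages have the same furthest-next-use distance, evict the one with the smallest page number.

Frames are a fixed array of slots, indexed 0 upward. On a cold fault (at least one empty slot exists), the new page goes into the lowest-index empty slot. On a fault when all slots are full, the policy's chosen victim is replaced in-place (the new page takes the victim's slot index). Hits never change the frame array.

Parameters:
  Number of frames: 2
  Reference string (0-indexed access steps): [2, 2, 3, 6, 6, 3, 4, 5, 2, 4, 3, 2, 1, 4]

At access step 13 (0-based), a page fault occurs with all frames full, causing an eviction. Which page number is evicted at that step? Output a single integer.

Answer: 1

Derivation:
Step 0: ref 2 -> FAULT, frames=[2,-]
Step 1: ref 2 -> HIT, frames=[2,-]
Step 2: ref 3 -> FAULT, frames=[2,3]
Step 3: ref 6 -> FAULT, evict 2, frames=[6,3]
Step 4: ref 6 -> HIT, frames=[6,3]
Step 5: ref 3 -> HIT, frames=[6,3]
Step 6: ref 4 -> FAULT, evict 6, frames=[4,3]
Step 7: ref 5 -> FAULT, evict 3, frames=[4,5]
Step 8: ref 2 -> FAULT, evict 5, frames=[4,2]
Step 9: ref 4 -> HIT, frames=[4,2]
Step 10: ref 3 -> FAULT, evict 4, frames=[3,2]
Step 11: ref 2 -> HIT, frames=[3,2]
Step 12: ref 1 -> FAULT, evict 2, frames=[3,1]
Step 13: ref 4 -> FAULT, evict 1, frames=[3,4]
At step 13: evicted page 1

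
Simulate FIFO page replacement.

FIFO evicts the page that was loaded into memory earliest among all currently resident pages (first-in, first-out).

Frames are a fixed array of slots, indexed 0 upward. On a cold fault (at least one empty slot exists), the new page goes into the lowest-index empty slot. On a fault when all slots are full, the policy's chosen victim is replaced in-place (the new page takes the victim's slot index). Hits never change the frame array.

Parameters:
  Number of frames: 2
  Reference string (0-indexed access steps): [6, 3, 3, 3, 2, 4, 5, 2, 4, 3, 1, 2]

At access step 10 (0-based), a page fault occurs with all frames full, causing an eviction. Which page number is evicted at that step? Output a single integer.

Answer: 4

Derivation:
Step 0: ref 6 -> FAULT, frames=[6,-]
Step 1: ref 3 -> FAULT, frames=[6,3]
Step 2: ref 3 -> HIT, frames=[6,3]
Step 3: ref 3 -> HIT, frames=[6,3]
Step 4: ref 2 -> FAULT, evict 6, frames=[2,3]
Step 5: ref 4 -> FAULT, evict 3, frames=[2,4]
Step 6: ref 5 -> FAULT, evict 2, frames=[5,4]
Step 7: ref 2 -> FAULT, evict 4, frames=[5,2]
Step 8: ref 4 -> FAULT, evict 5, frames=[4,2]
Step 9: ref 3 -> FAULT, evict 2, frames=[4,3]
Step 10: ref 1 -> FAULT, evict 4, frames=[1,3]
At step 10: evicted page 4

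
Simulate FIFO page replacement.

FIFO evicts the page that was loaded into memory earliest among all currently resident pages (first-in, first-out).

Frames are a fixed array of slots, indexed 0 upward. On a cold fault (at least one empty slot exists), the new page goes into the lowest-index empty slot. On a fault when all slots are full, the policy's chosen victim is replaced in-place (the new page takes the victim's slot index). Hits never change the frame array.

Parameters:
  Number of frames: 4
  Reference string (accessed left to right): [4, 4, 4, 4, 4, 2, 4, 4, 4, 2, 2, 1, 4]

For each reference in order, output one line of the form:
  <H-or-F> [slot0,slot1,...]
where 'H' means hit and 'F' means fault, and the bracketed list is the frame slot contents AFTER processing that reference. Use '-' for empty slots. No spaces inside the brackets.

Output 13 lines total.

F [4,-,-,-]
H [4,-,-,-]
H [4,-,-,-]
H [4,-,-,-]
H [4,-,-,-]
F [4,2,-,-]
H [4,2,-,-]
H [4,2,-,-]
H [4,2,-,-]
H [4,2,-,-]
H [4,2,-,-]
F [4,2,1,-]
H [4,2,1,-]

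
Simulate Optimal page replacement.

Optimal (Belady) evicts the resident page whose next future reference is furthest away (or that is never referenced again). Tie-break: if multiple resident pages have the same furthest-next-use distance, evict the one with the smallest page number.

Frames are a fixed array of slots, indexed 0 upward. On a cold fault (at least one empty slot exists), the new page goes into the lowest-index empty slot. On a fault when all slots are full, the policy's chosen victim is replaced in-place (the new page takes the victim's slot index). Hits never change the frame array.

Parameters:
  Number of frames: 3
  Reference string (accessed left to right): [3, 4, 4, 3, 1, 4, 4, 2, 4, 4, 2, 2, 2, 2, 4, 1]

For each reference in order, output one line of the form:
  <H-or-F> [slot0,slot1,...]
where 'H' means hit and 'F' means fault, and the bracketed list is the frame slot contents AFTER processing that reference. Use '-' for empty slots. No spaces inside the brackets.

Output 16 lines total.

F [3,-,-]
F [3,4,-]
H [3,4,-]
H [3,4,-]
F [3,4,1]
H [3,4,1]
H [3,4,1]
F [2,4,1]
H [2,4,1]
H [2,4,1]
H [2,4,1]
H [2,4,1]
H [2,4,1]
H [2,4,1]
H [2,4,1]
H [2,4,1]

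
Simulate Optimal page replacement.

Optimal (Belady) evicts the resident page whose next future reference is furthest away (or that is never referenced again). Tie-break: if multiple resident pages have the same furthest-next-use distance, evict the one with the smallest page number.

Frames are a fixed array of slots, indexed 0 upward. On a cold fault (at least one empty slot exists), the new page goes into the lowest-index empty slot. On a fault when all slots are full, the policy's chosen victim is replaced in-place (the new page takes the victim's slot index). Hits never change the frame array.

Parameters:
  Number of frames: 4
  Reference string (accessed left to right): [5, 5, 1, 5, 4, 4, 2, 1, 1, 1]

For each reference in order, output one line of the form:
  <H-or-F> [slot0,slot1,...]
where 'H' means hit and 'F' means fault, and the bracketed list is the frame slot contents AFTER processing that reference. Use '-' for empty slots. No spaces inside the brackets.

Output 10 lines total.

F [5,-,-,-]
H [5,-,-,-]
F [5,1,-,-]
H [5,1,-,-]
F [5,1,4,-]
H [5,1,4,-]
F [5,1,4,2]
H [5,1,4,2]
H [5,1,4,2]
H [5,1,4,2]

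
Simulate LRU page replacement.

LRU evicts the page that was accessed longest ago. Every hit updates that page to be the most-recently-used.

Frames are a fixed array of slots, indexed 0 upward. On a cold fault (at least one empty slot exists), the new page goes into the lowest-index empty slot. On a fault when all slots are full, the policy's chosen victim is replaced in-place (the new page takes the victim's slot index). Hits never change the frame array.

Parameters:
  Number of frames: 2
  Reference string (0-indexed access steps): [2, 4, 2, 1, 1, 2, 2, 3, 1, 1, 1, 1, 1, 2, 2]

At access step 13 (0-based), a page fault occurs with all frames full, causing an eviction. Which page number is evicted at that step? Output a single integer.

Answer: 3

Derivation:
Step 0: ref 2 -> FAULT, frames=[2,-]
Step 1: ref 4 -> FAULT, frames=[2,4]
Step 2: ref 2 -> HIT, frames=[2,4]
Step 3: ref 1 -> FAULT, evict 4, frames=[2,1]
Step 4: ref 1 -> HIT, frames=[2,1]
Step 5: ref 2 -> HIT, frames=[2,1]
Step 6: ref 2 -> HIT, frames=[2,1]
Step 7: ref 3 -> FAULT, evict 1, frames=[2,3]
Step 8: ref 1 -> FAULT, evict 2, frames=[1,3]
Step 9: ref 1 -> HIT, frames=[1,3]
Step 10: ref 1 -> HIT, frames=[1,3]
Step 11: ref 1 -> HIT, frames=[1,3]
Step 12: ref 1 -> HIT, frames=[1,3]
Step 13: ref 2 -> FAULT, evict 3, frames=[1,2]
At step 13: evicted page 3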